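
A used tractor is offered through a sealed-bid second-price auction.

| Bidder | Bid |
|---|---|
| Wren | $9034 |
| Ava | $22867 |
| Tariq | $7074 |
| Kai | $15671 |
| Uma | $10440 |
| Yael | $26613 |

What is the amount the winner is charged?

$22867

Highest bid: Yael at $26613, so Yael wins.
Second-highest bid: Ava at $22867 — that is the price the winner pays.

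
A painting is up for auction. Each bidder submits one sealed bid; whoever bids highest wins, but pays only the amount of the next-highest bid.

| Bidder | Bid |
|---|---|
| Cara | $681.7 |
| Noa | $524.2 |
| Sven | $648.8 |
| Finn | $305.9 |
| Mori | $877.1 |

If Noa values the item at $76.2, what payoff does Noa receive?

$0

Highest bid: Mori at $877.1, so Mori wins.
Second-highest bid: Cara at $681.7 — that is the price the winner pays.
Noa did not win, so Noa pays nothing and receives nothing: payoff $0.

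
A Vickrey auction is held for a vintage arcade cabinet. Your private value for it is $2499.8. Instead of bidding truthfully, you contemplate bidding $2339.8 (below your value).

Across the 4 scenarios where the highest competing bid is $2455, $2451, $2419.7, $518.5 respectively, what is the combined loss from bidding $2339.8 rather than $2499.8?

The deviation costs you only when the competing bid falls strictly between $2339.8 and $2499.8; elsewhere both bids give the same outcome.
$2455: truthful payoff $44.8, deviation payoff $0 → loss $44.8.
$2451: truthful payoff $48.8, deviation payoff $0 → loss $48.8.
$2419.7: truthful payoff $80.1, deviation payoff $0 → loss $80.1.
$518.5: outcomes coincide → loss $0.
Total loss = $44.8 + $48.8 + $80.1 = $173.7.
Because the price is fixed by the runner-up's bid, deviating from your value can only change a good outcome into a bad one — never the reverse.

$173.7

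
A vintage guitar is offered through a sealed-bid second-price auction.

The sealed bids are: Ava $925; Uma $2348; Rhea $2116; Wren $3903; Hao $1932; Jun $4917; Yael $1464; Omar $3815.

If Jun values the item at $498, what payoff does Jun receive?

−$3405

Highest bid: Jun at $4917, so Jun wins.
Second-highest bid: Wren at $3903 — that is the price the winner pays.
Jun's payoff = value − price = $498 − $3903 = −$3405.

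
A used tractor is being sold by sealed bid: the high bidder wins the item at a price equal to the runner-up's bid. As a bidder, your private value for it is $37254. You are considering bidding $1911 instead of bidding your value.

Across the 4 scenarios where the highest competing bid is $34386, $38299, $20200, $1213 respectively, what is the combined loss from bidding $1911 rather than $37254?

$19922

The deviation costs you only when the competing bid falls strictly between $1911 and $37254; elsewhere both bids give the same outcome.
$34386: truthful payoff $2868, deviation payoff $0 → loss $2868.
$38299: outcomes coincide → loss $0.
$20200: truthful payoff $17054, deviation payoff $0 → loss $17054.
$1213: outcomes coincide → loss $0.
Total loss = $2868 + $17054 = $19922.
In a second-price auction your bid sets only whether you win, not what you pay, so bidding your true value is weakly dominant.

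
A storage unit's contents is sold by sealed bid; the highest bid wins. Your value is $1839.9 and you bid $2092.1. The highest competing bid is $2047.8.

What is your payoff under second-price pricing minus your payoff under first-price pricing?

$44.3

You have the highest bid, so you win under either rule.
Second-price: pay $2047.8 → payoff −$207.9.
First-price: pay your own bid $2092.1 → payoff −$252.2.
Difference = −$207.9 − (−$252.2) = $44.3.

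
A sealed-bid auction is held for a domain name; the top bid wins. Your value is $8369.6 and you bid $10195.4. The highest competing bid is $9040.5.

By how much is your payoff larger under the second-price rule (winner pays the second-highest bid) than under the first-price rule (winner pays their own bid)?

You have the highest bid, so you win under either rule.
Second-price: pay $9040.5 → payoff −$670.9.
First-price: pay your own bid $10195.4 → payoff −$1825.8.
Difference = −$670.9 − (−$1825.8) = $1154.9.

$1154.9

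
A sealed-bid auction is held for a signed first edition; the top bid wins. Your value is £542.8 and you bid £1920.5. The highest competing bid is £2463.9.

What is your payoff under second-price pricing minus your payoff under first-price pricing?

Your bid £1920.5 is below £2463.9, so you lose under either rule.
Payoff is £0 in both cases; difference = £0.

£0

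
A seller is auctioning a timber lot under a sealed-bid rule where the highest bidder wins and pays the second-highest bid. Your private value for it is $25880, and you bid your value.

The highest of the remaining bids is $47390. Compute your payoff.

Your bid $25880 is below the highest competing bid $47390, so you lose.
A losing bidder pays nothing and receives nothing: payoff = $0.

$0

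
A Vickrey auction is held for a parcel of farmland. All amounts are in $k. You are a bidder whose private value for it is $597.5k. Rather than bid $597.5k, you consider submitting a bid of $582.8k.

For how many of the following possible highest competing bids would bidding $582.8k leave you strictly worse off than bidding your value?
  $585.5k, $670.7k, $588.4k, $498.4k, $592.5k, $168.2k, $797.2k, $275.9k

The deviation hurts exactly when the highest competing bid lies strictly between $582.8k and $597.5k — underbidding then forfeits a profitable win.
$585.5k: inside the interval → strictly worse (loss $12k).
$670.7k: above both → same outcome either way.
$588.4k: inside the interval → strictly worse (loss $9.1k).
$498.4k: below both → same outcome either way.
$592.5k: inside the interval → strictly worse (loss $5k).
$168.2k: below both → same outcome either way.
$797.2k: above both → same outcome either way.
$275.9k: below both → same outcome either way.
Count: 3.

3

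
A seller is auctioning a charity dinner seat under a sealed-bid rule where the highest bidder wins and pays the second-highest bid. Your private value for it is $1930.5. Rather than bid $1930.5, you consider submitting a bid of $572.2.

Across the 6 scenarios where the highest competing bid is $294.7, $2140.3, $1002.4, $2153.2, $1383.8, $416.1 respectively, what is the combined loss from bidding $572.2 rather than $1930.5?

$1474.8

The deviation costs you only when the competing bid falls strictly between $572.2 and $1930.5; elsewhere both bids give the same outcome.
$294.7: outcomes coincide → loss $0.
$2140.3: outcomes coincide → loss $0.
$1002.4: truthful payoff $928.1, deviation payoff $0 → loss $928.1.
$2153.2: outcomes coincide → loss $0.
$1383.8: truthful payoff $546.7, deviation payoff $0 → loss $546.7.
$416.1: outcomes coincide → loss $0.
Total loss = $928.1 + $546.7 = $1474.8.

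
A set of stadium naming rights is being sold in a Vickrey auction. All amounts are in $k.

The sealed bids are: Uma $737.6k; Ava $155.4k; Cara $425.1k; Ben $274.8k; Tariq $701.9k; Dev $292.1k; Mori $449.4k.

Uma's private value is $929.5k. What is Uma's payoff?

$227.6k

Highest bid: Uma at $737.6k, so Uma wins.
Second-highest bid: Tariq at $701.9k — that is the price the winner pays.
Uma's payoff = value − price = $929.5k − $701.9k = $227.6k.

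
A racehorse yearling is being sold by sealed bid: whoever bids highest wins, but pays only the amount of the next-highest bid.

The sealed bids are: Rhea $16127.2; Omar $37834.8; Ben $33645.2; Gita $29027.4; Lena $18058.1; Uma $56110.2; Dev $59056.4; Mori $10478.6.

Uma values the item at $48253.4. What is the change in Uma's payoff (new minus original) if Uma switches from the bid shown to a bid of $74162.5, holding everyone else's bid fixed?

The highest bid among the other bidders is $59056.4; Uma's bid doesn't change that.
Original bid $56110.2: Uma is not highest (top rival bid is $59056.4); payoff $0.
Alternative bid $74162.5: Uma is highest, pays the top rival bid $59056.4; payoff $48253.4 − $59056.4 = −$10803.
Change in payoff = −$10803 − ($0) = −$10803.

−$10803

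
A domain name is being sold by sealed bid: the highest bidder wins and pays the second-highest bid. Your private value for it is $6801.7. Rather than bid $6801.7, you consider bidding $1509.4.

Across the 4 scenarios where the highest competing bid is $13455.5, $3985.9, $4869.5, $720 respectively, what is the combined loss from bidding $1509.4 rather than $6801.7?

The deviation costs you only when the competing bid falls strictly between $1509.4 and $6801.7; elsewhere both bids give the same outcome.
$13455.5: outcomes coincide → loss $0.
$3985.9: truthful payoff $2815.8, deviation payoff $0 → loss $2815.8.
$4869.5: truthful payoff $1932.2, deviation payoff $0 → loss $1932.2.
$720: outcomes coincide → loss $0.
Total loss = $2815.8 + $1932.2 = $4748.

$4748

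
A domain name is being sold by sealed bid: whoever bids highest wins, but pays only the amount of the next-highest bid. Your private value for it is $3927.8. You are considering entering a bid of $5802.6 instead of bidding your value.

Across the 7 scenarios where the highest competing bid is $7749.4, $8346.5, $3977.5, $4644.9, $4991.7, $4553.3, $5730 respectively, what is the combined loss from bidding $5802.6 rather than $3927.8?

$4258.4

The deviation costs you only when the competing bid falls strictly between $3927.8 and $5802.6; elsewhere both bids give the same outcome.
$7749.4: outcomes coincide → loss $0.
$8346.5: outcomes coincide → loss $0.
$3977.5: truthful payoff $0, deviation payoff −$49.7 → loss $49.7.
$4644.9: truthful payoff $0, deviation payoff −$717.1 → loss $717.1.
$4991.7: truthful payoff $0, deviation payoff −$1063.9 → loss $1063.9.
$4553.3: truthful payoff $0, deviation payoff −$625.5 → loss $625.5.
$5730: truthful payoff $0, deviation payoff −$1802.2 → loss $1802.2.
Total loss = $49.7 + $717.1 + $1063.9 + $625.5 + $1802.2 = $4258.4.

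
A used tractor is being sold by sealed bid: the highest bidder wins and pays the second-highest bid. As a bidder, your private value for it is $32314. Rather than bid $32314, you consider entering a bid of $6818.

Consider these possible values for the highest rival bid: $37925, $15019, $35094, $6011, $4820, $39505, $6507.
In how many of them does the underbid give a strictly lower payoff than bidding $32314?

1

The deviation hurts exactly when the highest competing bid lies strictly between $6818 and $32314 — underbidding then forfeits a profitable win.
$37925: above both → same outcome either way.
$15019: inside the interval → strictly worse (loss $17295).
$35094: above both → same outcome either way.
$6011: below both → same outcome either way.
$4820: below both → same outcome either way.
$39505: above both → same outcome either way.
$6507: below both → same outcome either way.
Count: 1.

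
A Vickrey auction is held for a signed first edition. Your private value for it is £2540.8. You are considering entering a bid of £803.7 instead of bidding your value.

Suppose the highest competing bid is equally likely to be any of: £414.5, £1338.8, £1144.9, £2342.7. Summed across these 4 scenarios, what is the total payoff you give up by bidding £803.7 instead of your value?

£2796

The deviation costs you only when the competing bid falls strictly between £803.7 and £2540.8; elsewhere both bids give the same outcome.
£414.5: outcomes coincide → loss £0.
£1338.8: truthful payoff £1202, deviation payoff £0 → loss £1202.
£1144.9: truthful payoff £1395.9, deviation payoff £0 → loss £1395.9.
£2342.7: truthful payoff £198.1, deviation payoff £0 → loss £198.1.
Total loss = £1202 + £1395.9 + £198.1 = £2796.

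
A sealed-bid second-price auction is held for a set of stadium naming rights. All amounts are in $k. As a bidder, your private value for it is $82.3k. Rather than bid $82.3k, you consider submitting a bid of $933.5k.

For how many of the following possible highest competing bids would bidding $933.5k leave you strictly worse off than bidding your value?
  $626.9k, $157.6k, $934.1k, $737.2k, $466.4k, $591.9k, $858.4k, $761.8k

7

The deviation hurts exactly when the highest competing bid lies strictly between $82.3k and $933.5k — overbidding then wins at a price above your value.
$626.9k: inside the interval → strictly worse (loss $544.6k).
$157.6k: inside the interval → strictly worse (loss $75.3k).
$934.1k: above both → same outcome either way.
$737.2k: inside the interval → strictly worse (loss $654.9k).
$466.4k: inside the interval → strictly worse (loss $384.1k).
$591.9k: inside the interval → strictly worse (loss $509.6k).
$858.4k: inside the interval → strictly worse (loss $776.1k).
$761.8k: inside the interval → strictly worse (loss $679.5k).
Count: 7.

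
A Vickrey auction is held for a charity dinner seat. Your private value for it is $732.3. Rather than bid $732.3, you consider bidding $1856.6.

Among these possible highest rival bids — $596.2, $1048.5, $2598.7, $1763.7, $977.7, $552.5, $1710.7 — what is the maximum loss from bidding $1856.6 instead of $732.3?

$596.2: same outcome either way → loss $0.
$1048.5: truthful gives $0, deviation gives −$316.2 → loss $316.2.
$2598.7: same outcome either way → loss $0.
$1763.7: truthful gives $0, deviation gives −$1031.4 → loss $1031.4.
$977.7: truthful gives $0, deviation gives −$245.4 → loss $245.4.
$552.5: same outcome either way → loss $0.
$1710.7: truthful gives $0, deviation gives −$978.4 → loss $978.4.
Maximum loss: $1031.4.

$1031.4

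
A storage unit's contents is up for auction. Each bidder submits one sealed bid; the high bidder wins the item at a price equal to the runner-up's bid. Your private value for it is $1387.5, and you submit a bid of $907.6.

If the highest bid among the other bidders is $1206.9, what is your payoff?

$0

Your bid $907.6 is below the highest competing bid $1206.9, so you lose.
A losing bidder pays nothing and receives nothing: payoff = $0.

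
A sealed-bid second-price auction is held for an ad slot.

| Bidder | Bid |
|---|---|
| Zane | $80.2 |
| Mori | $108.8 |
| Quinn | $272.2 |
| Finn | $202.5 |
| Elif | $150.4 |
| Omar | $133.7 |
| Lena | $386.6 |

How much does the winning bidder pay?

Highest bid: Lena at $386.6, so Lena wins.
Second-highest bid: Quinn at $272.2 — that is the price the winner pays.

$272.2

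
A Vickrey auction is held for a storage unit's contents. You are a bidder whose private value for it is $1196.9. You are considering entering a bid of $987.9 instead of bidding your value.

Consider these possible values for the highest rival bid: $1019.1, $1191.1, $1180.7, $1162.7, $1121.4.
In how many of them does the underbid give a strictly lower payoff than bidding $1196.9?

5

The deviation hurts exactly when the highest competing bid lies strictly between $987.9 and $1196.9 — underbidding then forfeits a profitable win.
$1019.1: inside the interval → strictly worse (loss $177.8).
$1191.1: inside the interval → strictly worse (loss $5.8).
$1180.7: inside the interval → strictly worse (loss $16.2).
$1162.7: inside the interval → strictly worse (loss $34.2).
$1121.4: inside the interval → strictly worse (loss $75.5).
Count: 5.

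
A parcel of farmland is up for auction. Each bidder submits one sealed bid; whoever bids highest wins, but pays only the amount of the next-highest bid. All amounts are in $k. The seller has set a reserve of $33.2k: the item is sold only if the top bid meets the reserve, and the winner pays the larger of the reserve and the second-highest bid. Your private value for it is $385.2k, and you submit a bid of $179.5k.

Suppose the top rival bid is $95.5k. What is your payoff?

$289.7k

Your bid $179.5k is the highest and exceeds the reserve.
Price = max(second-highest bid, reserve) = max($95.5k, $33.2k) = $95.5k.
Payoff = $385.2k − $95.5k = $289.7k.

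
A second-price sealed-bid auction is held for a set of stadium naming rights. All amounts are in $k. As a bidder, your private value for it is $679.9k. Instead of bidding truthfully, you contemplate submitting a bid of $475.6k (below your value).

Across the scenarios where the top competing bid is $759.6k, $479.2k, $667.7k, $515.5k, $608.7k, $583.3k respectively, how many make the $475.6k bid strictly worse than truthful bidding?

The deviation hurts exactly when the highest competing bid lies strictly between $475.6k and $679.9k — underbidding then forfeits a profitable win.
$759.6k: above both → same outcome either way.
$479.2k: inside the interval → strictly worse (loss $200.7k).
$667.7k: inside the interval → strictly worse (loss $12.2k).
$515.5k: inside the interval → strictly worse (loss $164.4k).
$608.7k: inside the interval → strictly worse (loss $71.2k).
$583.3k: inside the interval → strictly worse (loss $96.6k).
Count: 5.

5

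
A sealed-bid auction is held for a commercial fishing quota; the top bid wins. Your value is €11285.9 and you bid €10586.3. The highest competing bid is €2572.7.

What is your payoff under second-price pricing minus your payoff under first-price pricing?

You have the highest bid, so you win under either rule.
Second-price: pay €2572.7 → payoff €8713.2.
First-price: pay your own bid €10586.3 → payoff €699.6.
Difference = €8713.2 − (€699.6) = €8013.6.

€8013.6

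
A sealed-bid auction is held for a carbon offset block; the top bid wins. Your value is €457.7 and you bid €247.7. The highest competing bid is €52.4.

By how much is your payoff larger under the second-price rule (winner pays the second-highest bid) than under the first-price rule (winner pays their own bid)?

You have the highest bid, so you win under either rule.
Second-price: pay €52.4 → payoff €405.3.
First-price: pay your own bid €247.7 → payoff €210.
Difference = €405.3 − (€210) = €195.3.

€195.3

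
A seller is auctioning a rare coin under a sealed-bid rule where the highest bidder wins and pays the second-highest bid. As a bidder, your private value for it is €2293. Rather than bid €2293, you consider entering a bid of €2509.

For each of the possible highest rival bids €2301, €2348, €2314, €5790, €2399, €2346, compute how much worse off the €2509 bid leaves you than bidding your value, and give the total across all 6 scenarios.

The deviation costs you only when the competing bid falls strictly between €2293 and €2509; elsewhere both bids give the same outcome.
€2301: truthful payoff €0, deviation payoff −€8 → loss €8.
€2348: truthful payoff €0, deviation payoff −€55 → loss €55.
€2314: truthful payoff €0, deviation payoff −€21 → loss €21.
€5790: outcomes coincide → loss €0.
€2399: truthful payoff €0, deviation payoff −€106 → loss €106.
€2346: truthful payoff €0, deviation payoff −€53 → loss €53.
Total loss = €8 + €55 + €21 + €106 + €53 = €243.
In a second-price auction your bid sets only whether you win, not what you pay, so bidding your true value is weakly dominant.

€243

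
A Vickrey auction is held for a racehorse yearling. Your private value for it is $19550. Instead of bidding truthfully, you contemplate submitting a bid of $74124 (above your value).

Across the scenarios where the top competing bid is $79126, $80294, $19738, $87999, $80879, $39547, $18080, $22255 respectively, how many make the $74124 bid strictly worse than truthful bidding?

3

The deviation hurts exactly when the highest competing bid lies strictly between $19550 and $74124 — overbidding then wins at a price above your value.
$79126: above both → same outcome either way.
$80294: above both → same outcome either way.
$19738: inside the interval → strictly worse (loss $188).
$87999: above both → same outcome either way.
$80879: above both → same outcome either way.
$39547: inside the interval → strictly worse (loss $19997).
$18080: below both → same outcome either way.
$22255: inside the interval → strictly worse (loss $2705).
Count: 3.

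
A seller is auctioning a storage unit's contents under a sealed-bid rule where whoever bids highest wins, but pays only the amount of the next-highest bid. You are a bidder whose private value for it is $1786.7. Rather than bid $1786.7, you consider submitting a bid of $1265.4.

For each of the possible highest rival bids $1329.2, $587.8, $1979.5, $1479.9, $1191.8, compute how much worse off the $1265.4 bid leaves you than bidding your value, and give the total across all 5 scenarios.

The deviation costs you only when the competing bid falls strictly between $1265.4 and $1786.7; elsewhere both bids give the same outcome.
$1329.2: truthful payoff $457.5, deviation payoff $0 → loss $457.5.
$587.8: outcomes coincide → loss $0.
$1979.5: outcomes coincide → loss $0.
$1479.9: truthful payoff $306.8, deviation payoff $0 → loss $306.8.
$1191.8: outcomes coincide → loss $0.
Total loss = $457.5 + $306.8 = $764.3.

$764.3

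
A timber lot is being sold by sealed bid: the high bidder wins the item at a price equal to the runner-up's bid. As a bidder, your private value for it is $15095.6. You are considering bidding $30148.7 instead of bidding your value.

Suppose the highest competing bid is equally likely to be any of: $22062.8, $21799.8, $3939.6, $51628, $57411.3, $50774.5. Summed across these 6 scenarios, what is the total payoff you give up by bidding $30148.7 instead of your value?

The deviation costs you only when the competing bid falls strictly between $15095.6 and $30148.7; elsewhere both bids give the same outcome.
$22062.8: truthful payoff $0, deviation payoff −$6967.2 → loss $6967.2.
$21799.8: truthful payoff $0, deviation payoff −$6704.2 → loss $6704.2.
$3939.6: outcomes coincide → loss $0.
$51628: outcomes coincide → loss $0.
$57411.3: outcomes coincide → loss $0.
$50774.5: outcomes coincide → loss $0.
Total loss = $6967.2 + $6704.2 = $13671.4.
In a second-price auction your bid sets only whether you win, not what you pay, so bidding your true value is weakly dominant.

$13671.4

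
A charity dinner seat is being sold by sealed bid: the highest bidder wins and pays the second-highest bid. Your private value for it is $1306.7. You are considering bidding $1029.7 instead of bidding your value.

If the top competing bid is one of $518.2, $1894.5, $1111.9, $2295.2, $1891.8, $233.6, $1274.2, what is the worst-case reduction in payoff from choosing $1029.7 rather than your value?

$194.8

$518.2: same outcome either way → loss $0.
$1894.5: same outcome either way → loss $0.
$1111.9: truthful gives $194.8, deviation gives $0 → loss $194.8.
$2295.2: same outcome either way → loss $0.
$1891.8: same outcome either way → loss $0.
$233.6: same outcome either way → loss $0.
$1274.2: truthful gives $32.5, deviation gives $0 → loss $32.5.
Maximum loss: $194.8.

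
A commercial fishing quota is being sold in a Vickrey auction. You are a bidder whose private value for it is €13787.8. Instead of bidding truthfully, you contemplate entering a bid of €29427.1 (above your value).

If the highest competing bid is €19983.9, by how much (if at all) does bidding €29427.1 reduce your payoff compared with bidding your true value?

€6196.1

Bidding your value €13787.8: you lose (since €13787.8 < €19983.9). Payoff €0.
Bidding €29427.1: you win and pay €19983.9. Payoff €13787.8 − €19983.9 = −€6196.1.
The competing bid €19983.9 lies between your value and your inflated bid, so overbidding wins an item priced above your value.
Loss from deviating = €0 − (−€6196.1) = €6196.1.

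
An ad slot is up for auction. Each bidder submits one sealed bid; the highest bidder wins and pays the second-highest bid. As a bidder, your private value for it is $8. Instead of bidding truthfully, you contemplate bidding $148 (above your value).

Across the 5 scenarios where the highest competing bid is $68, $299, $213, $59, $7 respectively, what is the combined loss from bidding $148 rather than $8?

$111

The deviation costs you only when the competing bid falls strictly between $8 and $148; elsewhere both bids give the same outcome.
$68: truthful payoff $0, deviation payoff −$60 → loss $60.
$299: outcomes coincide → loss $0.
$213: outcomes coincide → loss $0.
$59: truthful payoff $0, deviation payoff −$51 → loss $51.
$7: outcomes coincide → loss $0.
Total loss = $60 + $51 = $111.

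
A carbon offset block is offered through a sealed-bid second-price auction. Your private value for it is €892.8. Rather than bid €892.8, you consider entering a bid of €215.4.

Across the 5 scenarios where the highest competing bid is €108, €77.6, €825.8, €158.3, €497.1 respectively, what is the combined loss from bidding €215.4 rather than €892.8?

€462.7

The deviation costs you only when the competing bid falls strictly between €215.4 and €892.8; elsewhere both bids give the same outcome.
€108: outcomes coincide → loss €0.
€77.6: outcomes coincide → loss €0.
€825.8: truthful payoff €67, deviation payoff €0 → loss €67.
€158.3: outcomes coincide → loss €0.
€497.1: truthful payoff €395.7, deviation payoff €0 → loss €395.7.
Total loss = €67 + €395.7 = €462.7.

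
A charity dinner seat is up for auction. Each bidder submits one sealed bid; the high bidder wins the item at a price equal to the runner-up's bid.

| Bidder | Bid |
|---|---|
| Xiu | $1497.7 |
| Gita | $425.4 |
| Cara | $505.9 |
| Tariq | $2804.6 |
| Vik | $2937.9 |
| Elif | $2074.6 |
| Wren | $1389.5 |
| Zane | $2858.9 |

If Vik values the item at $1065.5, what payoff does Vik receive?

−$1793.4

Highest bid: Vik at $2937.9, so Vik wins.
Second-highest bid: Zane at $2858.9 — that is the price the winner pays.
Vik's payoff = value − price = $1065.5 − $2858.9 = −$1793.4.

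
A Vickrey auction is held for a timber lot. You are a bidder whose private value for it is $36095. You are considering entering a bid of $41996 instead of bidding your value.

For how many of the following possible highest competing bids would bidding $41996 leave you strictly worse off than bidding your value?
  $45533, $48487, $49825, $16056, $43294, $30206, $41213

1

The deviation hurts exactly when the highest competing bid lies strictly between $36095 and $41996 — overbidding then wins at a price above your value.
$45533: above both → same outcome either way.
$48487: above both → same outcome either way.
$49825: above both → same outcome either way.
$16056: below both → same outcome either way.
$43294: above both → same outcome either way.
$30206: below both → same outcome either way.
$41213: inside the interval → strictly worse (loss $5118).
Count: 1.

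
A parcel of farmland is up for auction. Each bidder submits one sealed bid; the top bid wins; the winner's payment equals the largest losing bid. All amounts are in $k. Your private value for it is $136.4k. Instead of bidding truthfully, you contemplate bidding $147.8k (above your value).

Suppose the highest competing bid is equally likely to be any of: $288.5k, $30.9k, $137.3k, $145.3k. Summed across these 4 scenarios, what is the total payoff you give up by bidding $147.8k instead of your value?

The deviation costs you only when the competing bid falls strictly between $136.4k and $147.8k; elsewhere both bids give the same outcome.
$288.5k: outcomes coincide → loss $0k.
$30.9k: outcomes coincide → loss $0k.
$137.3k: truthful payoff $0k, deviation payoff −$0.9k → loss $0.9k.
$145.3k: truthful payoff $0k, deviation payoff −$8.9k → loss $8.9k.
Total loss = $0.9k + $8.9k = $9.8k.

$9.8k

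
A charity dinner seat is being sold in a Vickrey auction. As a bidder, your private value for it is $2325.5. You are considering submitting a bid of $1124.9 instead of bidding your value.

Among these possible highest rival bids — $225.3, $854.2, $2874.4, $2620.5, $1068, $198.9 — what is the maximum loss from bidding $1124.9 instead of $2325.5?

$0

$225.3: same outcome either way → loss $0.
$854.2: same outcome either way → loss $0.
$2874.4: same outcome either way → loss $0.
$2620.5: same outcome either way → loss $0.
$1068: same outcome either way → loss $0.
$198.9: same outcome either way → loss $0.
Maximum loss: $0.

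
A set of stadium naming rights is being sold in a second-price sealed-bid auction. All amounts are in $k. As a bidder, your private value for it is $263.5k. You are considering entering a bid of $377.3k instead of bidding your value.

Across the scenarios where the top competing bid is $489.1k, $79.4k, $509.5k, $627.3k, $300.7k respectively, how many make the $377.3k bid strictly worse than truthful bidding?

The deviation hurts exactly when the highest competing bid lies strictly between $263.5k and $377.3k — overbidding then wins at a price above your value.
$489.1k: above both → same outcome either way.
$79.4k: below both → same outcome either way.
$509.5k: above both → same outcome either way.
$627.3k: above both → same outcome either way.
$300.7k: inside the interval → strictly worse (loss $37.2k).
Count: 1.

1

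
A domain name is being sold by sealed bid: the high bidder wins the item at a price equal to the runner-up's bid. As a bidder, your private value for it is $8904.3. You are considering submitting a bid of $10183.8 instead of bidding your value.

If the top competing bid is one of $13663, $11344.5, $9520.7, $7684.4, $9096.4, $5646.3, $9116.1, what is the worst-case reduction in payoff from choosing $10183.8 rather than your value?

$616.4

$13663: same outcome either way → loss $0.
$11344.5: same outcome either way → loss $0.
$9520.7: truthful gives $0, deviation gives −$616.4 → loss $616.4.
$7684.4: same outcome either way → loss $0.
$9096.4: truthful gives $0, deviation gives −$192.1 → loss $192.1.
$5646.3: same outcome either way → loss $0.
$9116.1: truthful gives $0, deviation gives −$211.8 → loss $211.8.
Maximum loss: $616.4.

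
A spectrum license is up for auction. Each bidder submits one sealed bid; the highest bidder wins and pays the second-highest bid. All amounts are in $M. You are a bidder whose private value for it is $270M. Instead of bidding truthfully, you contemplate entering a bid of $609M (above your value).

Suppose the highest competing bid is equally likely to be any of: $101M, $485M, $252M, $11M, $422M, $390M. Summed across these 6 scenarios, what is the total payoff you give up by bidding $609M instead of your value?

The deviation costs you only when the competing bid falls strictly between $270M and $609M; elsewhere both bids give the same outcome.
$101M: outcomes coincide → loss $0M.
$485M: truthful payoff $0M, deviation payoff −$215M → loss $215M.
$252M: outcomes coincide → loss $0M.
$11M: outcomes coincide → loss $0M.
$422M: truthful payoff $0M, deviation payoff −$152M → loss $152M.
$390M: truthful payoff $0M, deviation payoff −$120M → loss $120M.
Total loss = $215M + $152M + $120M = $487M.
Truthful bidding weakly dominates here: raising your bid can only win items priced above your value, and lowering it can only forfeit items priced below.

$487M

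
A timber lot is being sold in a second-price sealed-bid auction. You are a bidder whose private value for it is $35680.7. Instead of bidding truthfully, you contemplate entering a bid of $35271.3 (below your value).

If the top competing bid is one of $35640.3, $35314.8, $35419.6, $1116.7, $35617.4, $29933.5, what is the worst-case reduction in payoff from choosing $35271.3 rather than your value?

$35640.3: truthful gives $40.4, deviation gives $0 → loss $40.4.
$35314.8: truthful gives $365.9, deviation gives $0 → loss $365.9.
$35419.6: truthful gives $261.1, deviation gives $0 → loss $261.1.
$1116.7: same outcome either way → loss $0.
$35617.4: truthful gives $63.3, deviation gives $0 → loss $63.3.
$29933.5: same outcome either way → loss $0.
Maximum loss: $365.9.

$365.9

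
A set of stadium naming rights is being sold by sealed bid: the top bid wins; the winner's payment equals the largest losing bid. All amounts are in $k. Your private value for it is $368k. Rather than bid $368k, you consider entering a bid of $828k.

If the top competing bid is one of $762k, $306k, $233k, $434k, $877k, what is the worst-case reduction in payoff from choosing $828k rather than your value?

$762k: truthful gives $0k, deviation gives −$394k → loss $394k.
$306k: same outcome either way → loss $0k.
$233k: same outcome either way → loss $0k.
$434k: truthful gives $0k, deviation gives −$66k → loss $66k.
$877k: same outcome either way → loss $0k.
Maximum loss: $394k.

$394k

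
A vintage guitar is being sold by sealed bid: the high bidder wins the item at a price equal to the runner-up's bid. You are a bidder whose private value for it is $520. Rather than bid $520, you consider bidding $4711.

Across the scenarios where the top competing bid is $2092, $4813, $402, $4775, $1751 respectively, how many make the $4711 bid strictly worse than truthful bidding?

2

The deviation hurts exactly when the highest competing bid lies strictly between $520 and $4711 — overbidding then wins at a price above your value.
$2092: inside the interval → strictly worse (loss $1572).
$4813: above both → same outcome either way.
$402: below both → same outcome either way.
$4775: above both → same outcome either way.
$1751: inside the interval → strictly worse (loss $1231).
Count: 2.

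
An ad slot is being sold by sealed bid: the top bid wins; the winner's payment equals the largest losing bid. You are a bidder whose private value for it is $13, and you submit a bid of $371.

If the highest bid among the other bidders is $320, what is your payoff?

Your bid $371 exceeds the highest competing bid $320, so you win.
In a second-price auction the winner pays the second-highest bid, $320.
Payoff = value − price = $13 − $320 = −$307.

−$307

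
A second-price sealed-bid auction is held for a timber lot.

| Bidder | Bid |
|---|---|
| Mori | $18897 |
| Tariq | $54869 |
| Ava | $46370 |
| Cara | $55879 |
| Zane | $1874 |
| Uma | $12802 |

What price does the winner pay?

Highest bid: Cara at $55879, so Cara wins.
Second-highest bid: Tariq at $54869 — that is the price the winner pays.

$54869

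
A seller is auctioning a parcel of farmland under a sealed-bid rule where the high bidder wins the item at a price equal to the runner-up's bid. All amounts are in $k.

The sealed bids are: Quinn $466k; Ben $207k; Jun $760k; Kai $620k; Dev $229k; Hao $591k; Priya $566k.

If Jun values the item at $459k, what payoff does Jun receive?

Highest bid: Jun at $760k, so Jun wins.
Second-highest bid: Kai at $620k — that is the price the winner pays.
Jun's payoff = value − price = $459k − $620k = −$161k.

−$161k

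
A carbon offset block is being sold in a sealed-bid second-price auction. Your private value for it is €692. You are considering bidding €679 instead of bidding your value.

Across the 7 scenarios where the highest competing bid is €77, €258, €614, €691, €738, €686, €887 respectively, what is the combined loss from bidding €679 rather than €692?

The deviation costs you only when the competing bid falls strictly between €679 and €692; elsewhere both bids give the same outcome.
€77: outcomes coincide → loss €0.
€258: outcomes coincide → loss €0.
€614: outcomes coincide → loss €0.
€691: truthful payoff €1, deviation payoff €0 → loss €1.
€738: outcomes coincide → loss €0.
€686: truthful payoff €6, deviation payoff €0 → loss €6.
€887: outcomes coincide → loss €0.
Total loss = €1 + €6 = €7.

€7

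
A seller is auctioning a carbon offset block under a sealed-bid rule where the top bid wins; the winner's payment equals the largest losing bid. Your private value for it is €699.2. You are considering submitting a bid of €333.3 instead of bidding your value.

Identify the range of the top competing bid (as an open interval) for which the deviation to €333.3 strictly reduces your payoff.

(€333.3, €699.2)

If the competing bid is below €333.3, both bids win at the same price — no difference.
If it is above €699.2, both bids lose — no difference.
If it lies strictly between €333.3 and €699.2, bidding your value wins at a price below your value (positive payoff) while bidding €333.3 loses (payoff 0).
So the deviation strictly hurts on the open interval (€333.3, €699.2).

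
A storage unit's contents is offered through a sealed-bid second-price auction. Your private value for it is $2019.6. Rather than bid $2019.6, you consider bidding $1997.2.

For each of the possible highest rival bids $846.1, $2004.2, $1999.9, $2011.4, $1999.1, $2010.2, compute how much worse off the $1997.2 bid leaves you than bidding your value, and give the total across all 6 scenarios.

The deviation costs you only when the competing bid falls strictly between $1997.2 and $2019.6; elsewhere both bids give the same outcome.
$846.1: outcomes coincide → loss $0.
$2004.2: truthful payoff $15.4, deviation payoff $0 → loss $15.4.
$1999.9: truthful payoff $19.7, deviation payoff $0 → loss $19.7.
$2011.4: truthful payoff $8.2, deviation payoff $0 → loss $8.2.
$1999.1: truthful payoff $20.5, deviation payoff $0 → loss $20.5.
$2010.2: truthful payoff $9.4, deviation payoff $0 → loss $9.4.
Total loss = $15.4 + $19.7 + $8.2 + $20.5 + $9.4 = $73.2.
In a second-price auction your bid sets only whether you win, not what you pay, so bidding your true value is weakly dominant.

$73.2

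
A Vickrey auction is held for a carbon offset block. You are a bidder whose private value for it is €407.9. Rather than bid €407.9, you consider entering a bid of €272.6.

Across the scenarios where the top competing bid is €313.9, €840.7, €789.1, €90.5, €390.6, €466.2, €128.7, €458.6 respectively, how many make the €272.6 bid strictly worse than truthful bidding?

2

The deviation hurts exactly when the highest competing bid lies strictly between €272.6 and €407.9 — underbidding then forfeits a profitable win.
€313.9: inside the interval → strictly worse (loss €94).
€840.7: above both → same outcome either way.
€789.1: above both → same outcome either way.
€90.5: below both → same outcome either way.
€390.6: inside the interval → strictly worse (loss €17.3).
€466.2: above both → same outcome either way.
€128.7: below both → same outcome either way.
€458.6: above both → same outcome either way.
Count: 2.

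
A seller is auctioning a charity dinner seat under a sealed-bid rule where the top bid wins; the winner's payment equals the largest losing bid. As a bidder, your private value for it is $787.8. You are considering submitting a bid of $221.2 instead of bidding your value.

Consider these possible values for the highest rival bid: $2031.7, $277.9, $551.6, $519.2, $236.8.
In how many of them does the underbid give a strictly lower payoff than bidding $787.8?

4

The deviation hurts exactly when the highest competing bid lies strictly between $221.2 and $787.8 — underbidding then forfeits a profitable win.
$2031.7: above both → same outcome either way.
$277.9: inside the interval → strictly worse (loss $509.9).
$551.6: inside the interval → strictly worse (loss $236.2).
$519.2: inside the interval → strictly worse (loss $268.6).
$236.8: inside the interval → strictly worse (loss $551).
Count: 4.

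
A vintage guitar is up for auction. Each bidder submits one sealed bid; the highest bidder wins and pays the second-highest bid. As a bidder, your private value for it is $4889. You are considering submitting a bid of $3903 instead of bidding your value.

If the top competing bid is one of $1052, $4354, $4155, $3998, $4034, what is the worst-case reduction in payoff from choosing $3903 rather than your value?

$1052: same outcome either way → loss $0.
$4354: truthful gives $535, deviation gives $0 → loss $535.
$4155: truthful gives $734, deviation gives $0 → loss $734.
$3998: truthful gives $891, deviation gives $0 → loss $891.
$4034: truthful gives $855, deviation gives $0 → loss $855.
Maximum loss: $891.

$891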